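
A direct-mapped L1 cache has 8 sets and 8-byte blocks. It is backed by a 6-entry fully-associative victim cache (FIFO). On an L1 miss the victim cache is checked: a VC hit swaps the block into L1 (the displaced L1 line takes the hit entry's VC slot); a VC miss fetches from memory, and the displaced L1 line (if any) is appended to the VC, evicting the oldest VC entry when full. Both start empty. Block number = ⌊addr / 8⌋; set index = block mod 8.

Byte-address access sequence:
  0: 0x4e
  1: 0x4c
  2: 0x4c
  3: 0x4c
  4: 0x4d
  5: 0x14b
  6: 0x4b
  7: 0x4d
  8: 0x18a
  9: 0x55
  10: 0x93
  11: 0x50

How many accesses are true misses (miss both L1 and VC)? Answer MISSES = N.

MISSES = 5

0: 0x4e (blk 9, set 1) → MISS  vc=[]
1: 0x4c (blk 9, set 1) → L1-HIT  vc=[]
2: 0x4c (blk 9, set 1) → L1-HIT  vc=[]
3: 0x4c (blk 9, set 1) → L1-HIT  vc=[]
4: 0x4d (blk 9, set 1) → L1-HIT  vc=[]
5: 0x14b (blk 41, set 1) → MISS  vc=[9]
6: 0x4b (blk 9, set 1) → VC-HIT  vc=[41]
7: 0x4d (blk 9, set 1) → L1-HIT  vc=[41]
8: 0x18a (blk 49, set 1) → MISS  vc=[41, 9]
9: 0x55 (blk 10, set 2) → MISS  vc=[41, 9]
10: 0x93 (blk 18, set 2) → MISS  vc=[41, 9, 10]
11: 0x50 (blk 10, set 2) → VC-HIT  vc=[41, 9, 18]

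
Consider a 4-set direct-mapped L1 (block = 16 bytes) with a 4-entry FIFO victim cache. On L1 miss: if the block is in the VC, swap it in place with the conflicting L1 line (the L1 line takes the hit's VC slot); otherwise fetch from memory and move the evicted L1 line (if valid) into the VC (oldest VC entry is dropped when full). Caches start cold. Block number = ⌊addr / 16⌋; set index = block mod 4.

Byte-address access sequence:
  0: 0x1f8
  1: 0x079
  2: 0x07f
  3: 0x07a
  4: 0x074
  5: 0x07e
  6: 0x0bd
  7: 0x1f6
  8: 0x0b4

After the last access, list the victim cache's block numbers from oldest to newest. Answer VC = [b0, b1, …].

#0 0x1f8→b31/s3 MISS; vc=[]
#1 0x79→b7/s3 MISS; vc=[31]
#2 0x7f→b7/s3 L1-HIT; vc=[31]
#3 0x7a→b7/s3 L1-HIT; vc=[31]
#4 0x74→b7/s3 L1-HIT; vc=[31]
#5 0x7e→b7/s3 L1-HIT; vc=[31]
#6 0xbd→b11/s3 MISS; vc=[31,7]
#7 0x1f6→b31/s3 VC-HIT; vc=[11,7]
#8 0xb4→b11/s3 VC-HIT; vc=[31,7]

VC = [31, 7]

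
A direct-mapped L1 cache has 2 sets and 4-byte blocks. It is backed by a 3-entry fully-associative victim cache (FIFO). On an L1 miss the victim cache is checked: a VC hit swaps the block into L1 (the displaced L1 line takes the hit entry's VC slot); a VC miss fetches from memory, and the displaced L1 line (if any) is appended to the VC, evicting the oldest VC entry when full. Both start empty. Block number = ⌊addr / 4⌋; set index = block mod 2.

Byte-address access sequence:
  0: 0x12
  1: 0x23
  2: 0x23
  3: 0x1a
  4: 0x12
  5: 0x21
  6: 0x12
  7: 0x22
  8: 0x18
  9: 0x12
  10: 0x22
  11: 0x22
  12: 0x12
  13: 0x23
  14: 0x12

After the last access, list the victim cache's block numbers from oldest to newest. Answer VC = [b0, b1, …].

#0 0x12→b4/s0 MISS; vc=[]
#1 0x23→b8/s0 MISS; vc=[4]
#2 0x23→b8/s0 L1-HIT; vc=[4]
#3 0x1a→b6/s0 MISS; vc=[4,8]
#4 0x12→b4/s0 VC-HIT; vc=[6,8]
#5 0x21→b8/s0 VC-HIT; vc=[6,4]
#6 0x12→b4/s0 VC-HIT; vc=[6,8]
#7 0x22→b8/s0 VC-HIT; vc=[6,4]
#8 0x18→b6/s0 VC-HIT; vc=[8,4]
#9 0x12→b4/s0 VC-HIT; vc=[8,6]
#10 0x22→b8/s0 VC-HIT; vc=[4,6]
#11 0x22→b8/s0 L1-HIT; vc=[4,6]
#12 0x12→b4/s0 VC-HIT; vc=[8,6]
#13 0x23→b8/s0 VC-HIT; vc=[4,6]
#14 0x12→b4/s0 VC-HIT; vc=[8,6]

VC = [8, 6]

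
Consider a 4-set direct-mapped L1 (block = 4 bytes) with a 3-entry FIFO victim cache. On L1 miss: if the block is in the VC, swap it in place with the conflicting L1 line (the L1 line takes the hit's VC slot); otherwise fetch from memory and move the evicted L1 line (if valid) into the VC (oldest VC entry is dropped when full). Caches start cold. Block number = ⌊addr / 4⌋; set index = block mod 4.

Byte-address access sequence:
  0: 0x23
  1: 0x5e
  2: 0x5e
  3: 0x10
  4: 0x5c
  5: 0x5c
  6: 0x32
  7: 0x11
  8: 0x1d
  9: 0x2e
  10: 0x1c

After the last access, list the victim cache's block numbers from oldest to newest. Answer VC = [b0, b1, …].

VC = [12, 23, 11]

0: 0x23 (blk 8, set 0) → MISS  vc=[]
1: 0x5e (blk 23, set 3) → MISS  vc=[]
2: 0x5e (blk 23, set 3) → L1-HIT  vc=[]
3: 0x10 (blk 4, set 0) → MISS  vc=[8]
4: 0x5c (blk 23, set 3) → L1-HIT  vc=[8]
5: 0x5c (blk 23, set 3) → L1-HIT  vc=[8]
6: 0x32 (blk 12, set 0) → MISS  vc=[8, 4]
7: 0x11 (blk 4, set 0) → VC-HIT  vc=[8, 12]
8: 0x1d (blk 7, set 3) → MISS  vc=[8, 12, 23]
9: 0x2e (blk 11, set 3) → MISS  vc=[12, 23, 7]
10: 0x1c (blk 7, set 3) → VC-HIT  vc=[12, 23, 11]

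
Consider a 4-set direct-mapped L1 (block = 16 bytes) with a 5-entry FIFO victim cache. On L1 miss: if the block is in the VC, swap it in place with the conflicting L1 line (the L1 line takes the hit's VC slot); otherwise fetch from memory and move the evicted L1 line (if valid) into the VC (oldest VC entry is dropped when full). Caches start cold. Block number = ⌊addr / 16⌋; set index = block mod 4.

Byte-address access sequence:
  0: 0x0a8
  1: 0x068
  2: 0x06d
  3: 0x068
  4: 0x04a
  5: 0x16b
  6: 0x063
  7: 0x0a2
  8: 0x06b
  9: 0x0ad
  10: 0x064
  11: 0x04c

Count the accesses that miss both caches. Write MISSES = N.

#0 0xa8→b10/s2 MISS; vc=[]
#1 0x68→b6/s2 MISS; vc=[10]
#2 0x6d→b6/s2 L1-HIT; vc=[10]
#3 0x68→b6/s2 L1-HIT; vc=[10]
#4 0x4a→b4/s0 MISS; vc=[10]
#5 0x16b→b22/s2 MISS; vc=[10,6]
#6 0x63→b6/s2 VC-HIT; vc=[10,22]
#7 0xa2→b10/s2 VC-HIT; vc=[6,22]
#8 0x6b→b6/s2 VC-HIT; vc=[10,22]
#9 0xad→b10/s2 VC-HIT; vc=[6,22]
#10 0x64→b6/s2 VC-HIT; vc=[10,22]
#11 0x4c→b4/s0 L1-HIT; vc=[10,22]

MISSES = 4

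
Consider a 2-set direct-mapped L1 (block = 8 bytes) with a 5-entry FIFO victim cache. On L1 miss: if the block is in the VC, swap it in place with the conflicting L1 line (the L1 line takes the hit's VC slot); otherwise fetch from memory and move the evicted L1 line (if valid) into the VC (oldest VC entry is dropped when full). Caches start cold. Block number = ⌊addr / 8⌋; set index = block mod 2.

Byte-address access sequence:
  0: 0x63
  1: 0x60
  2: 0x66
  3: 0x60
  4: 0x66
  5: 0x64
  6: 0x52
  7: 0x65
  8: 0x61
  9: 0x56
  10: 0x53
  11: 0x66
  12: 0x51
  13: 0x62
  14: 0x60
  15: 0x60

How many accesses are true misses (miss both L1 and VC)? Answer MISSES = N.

MISSES = 2

0: 0x63 (blk 12, set 0) → MISS  vc=[]
1: 0x60 (blk 12, set 0) → L1-HIT  vc=[]
2: 0x66 (blk 12, set 0) → L1-HIT  vc=[]
3: 0x60 (blk 12, set 0) → L1-HIT  vc=[]
4: 0x66 (blk 12, set 0) → L1-HIT  vc=[]
5: 0x64 (blk 12, set 0) → L1-HIT  vc=[]
6: 0x52 (blk 10, set 0) → MISS  vc=[12]
7: 0x65 (blk 12, set 0) → VC-HIT  vc=[10]
8: 0x61 (blk 12, set 0) → L1-HIT  vc=[10]
9: 0x56 (blk 10, set 0) → VC-HIT  vc=[12]
10: 0x53 (blk 10, set 0) → L1-HIT  vc=[12]
11: 0x66 (blk 12, set 0) → VC-HIT  vc=[10]
12: 0x51 (blk 10, set 0) → VC-HIT  vc=[12]
13: 0x62 (blk 12, set 0) → VC-HIT  vc=[10]
14: 0x60 (blk 12, set 0) → L1-HIT  vc=[10]
15: 0x60 (blk 12, set 0) → L1-HIT  vc=[10]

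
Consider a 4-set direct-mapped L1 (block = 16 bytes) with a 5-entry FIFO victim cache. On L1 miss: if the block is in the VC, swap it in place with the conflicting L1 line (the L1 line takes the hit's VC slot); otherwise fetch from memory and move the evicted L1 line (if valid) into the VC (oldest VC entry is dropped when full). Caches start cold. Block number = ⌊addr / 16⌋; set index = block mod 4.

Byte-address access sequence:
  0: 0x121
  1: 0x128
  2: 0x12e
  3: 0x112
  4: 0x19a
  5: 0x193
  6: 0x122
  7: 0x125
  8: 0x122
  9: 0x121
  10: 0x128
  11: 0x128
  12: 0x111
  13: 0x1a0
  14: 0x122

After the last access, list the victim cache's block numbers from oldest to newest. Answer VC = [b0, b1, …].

VC = [25, 26]

0: 0x121 (blk 18, set 2) → MISS  vc=[]
1: 0x128 (blk 18, set 2) → L1-HIT  vc=[]
2: 0x12e (blk 18, set 2) → L1-HIT  vc=[]
3: 0x112 (blk 17, set 1) → MISS  vc=[]
4: 0x19a (blk 25, set 1) → MISS  vc=[17]
5: 0x193 (blk 25, set 1) → L1-HIT  vc=[17]
6: 0x122 (blk 18, set 2) → L1-HIT  vc=[17]
7: 0x125 (blk 18, set 2) → L1-HIT  vc=[17]
8: 0x122 (blk 18, set 2) → L1-HIT  vc=[17]
9: 0x121 (blk 18, set 2) → L1-HIT  vc=[17]
10: 0x128 (blk 18, set 2) → L1-HIT  vc=[17]
11: 0x128 (blk 18, set 2) → L1-HIT  vc=[17]
12: 0x111 (blk 17, set 1) → VC-HIT  vc=[25]
13: 0x1a0 (blk 26, set 2) → MISS  vc=[25, 18]
14: 0x122 (blk 18, set 2) → VC-HIT  vc=[25, 26]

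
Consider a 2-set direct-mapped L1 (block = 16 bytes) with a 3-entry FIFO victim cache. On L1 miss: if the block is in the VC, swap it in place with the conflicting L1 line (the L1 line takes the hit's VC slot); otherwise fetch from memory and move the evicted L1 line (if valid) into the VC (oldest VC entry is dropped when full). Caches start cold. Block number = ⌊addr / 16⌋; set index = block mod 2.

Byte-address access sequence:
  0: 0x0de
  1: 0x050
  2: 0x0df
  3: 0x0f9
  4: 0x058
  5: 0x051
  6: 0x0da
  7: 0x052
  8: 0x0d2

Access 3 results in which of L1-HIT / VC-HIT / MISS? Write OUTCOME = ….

#0 0xde→b13/s1 MISS; vc=[]
#1 0x50→b5/s1 MISS; vc=[13]
#2 0xdf→b13/s1 VC-HIT; vc=[5]
#3 0xf9→b15/s1 MISS; vc=[5,13]
#4 0x58→b5/s1 VC-HIT; vc=[15,13]
#5 0x51→b5/s1 L1-HIT; vc=[15,13]
#6 0xda→b13/s1 VC-HIT; vc=[15,5]
#7 0x52→b5/s1 VC-HIT; vc=[15,13]
#8 0xd2→b13/s1 VC-HIT; vc=[15,5]

OUTCOME = MISS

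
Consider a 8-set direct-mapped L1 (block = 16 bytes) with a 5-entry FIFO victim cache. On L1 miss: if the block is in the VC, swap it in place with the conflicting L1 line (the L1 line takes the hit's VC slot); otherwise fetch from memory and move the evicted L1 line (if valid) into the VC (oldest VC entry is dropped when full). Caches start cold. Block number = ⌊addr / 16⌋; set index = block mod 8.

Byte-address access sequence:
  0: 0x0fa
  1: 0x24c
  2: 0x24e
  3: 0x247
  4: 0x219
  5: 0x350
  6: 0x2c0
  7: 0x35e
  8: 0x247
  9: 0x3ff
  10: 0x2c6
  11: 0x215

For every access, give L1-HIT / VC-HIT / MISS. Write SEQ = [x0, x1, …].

SEQ = [MISS, MISS, L1-HIT, L1-HIT, MISS, MISS, MISS, L1-HIT, VC-HIT, MISS, VC-HIT, L1-HIT]

0: 0xfa (blk 15, set 7) → MISS  vc=[]
1: 0x24c (blk 36, set 4) → MISS  vc=[]
2: 0x24e (blk 36, set 4) → L1-HIT  vc=[]
3: 0x247 (blk 36, set 4) → L1-HIT  vc=[]
4: 0x219 (blk 33, set 1) → MISS  vc=[]
5: 0x350 (blk 53, set 5) → MISS  vc=[]
6: 0x2c0 (blk 44, set 4) → MISS  vc=[36]
7: 0x35e (blk 53, set 5) → L1-HIT  vc=[36]
8: 0x247 (blk 36, set 4) → VC-HIT  vc=[44]
9: 0x3ff (blk 63, set 7) → MISS  vc=[44, 15]
10: 0x2c6 (blk 44, set 4) → VC-HIT  vc=[36, 15]
11: 0x215 (blk 33, set 1) → L1-HIT  vc=[36, 15]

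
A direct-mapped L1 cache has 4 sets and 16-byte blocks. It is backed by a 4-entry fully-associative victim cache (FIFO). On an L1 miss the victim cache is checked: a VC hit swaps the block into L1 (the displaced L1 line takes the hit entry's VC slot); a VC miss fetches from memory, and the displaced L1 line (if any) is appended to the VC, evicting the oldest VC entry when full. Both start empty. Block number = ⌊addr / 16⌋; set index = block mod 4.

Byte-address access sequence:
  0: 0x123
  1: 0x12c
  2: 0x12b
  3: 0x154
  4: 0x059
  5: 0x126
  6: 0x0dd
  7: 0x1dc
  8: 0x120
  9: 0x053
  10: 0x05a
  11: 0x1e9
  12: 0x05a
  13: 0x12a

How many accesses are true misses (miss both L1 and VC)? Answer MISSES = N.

MISSES = 6

  [0] addr=0x123 blk=18 s=2: MISS | VC []
  [1] addr=0x12c blk=18 s=2: L1-HIT | VC []
  [2] addr=0x12b blk=18 s=2: L1-HIT | VC []
  [3] addr=0x154 blk=21 s=1: MISS | VC []
  [4] addr=0x59 blk=5 s=1: MISS | VC [21]
  [5] addr=0x126 blk=18 s=2: L1-HIT | VC [21]
  [6] addr=0xdd blk=13 s=1: MISS | VC [21, 5]
  [7] addr=0x1dc blk=29 s=1: MISS | VC [21, 5, 13]
  [8] addr=0x120 blk=18 s=2: L1-HIT | VC [21, 5, 13]
  [9] addr=0x53 blk=5 s=1: VC-HIT | VC [21, 29, 13]
  [10] addr=0x5a blk=5 s=1: L1-HIT | VC [21, 29, 13]
  [11] addr=0x1e9 blk=30 s=2: MISS | VC [21, 29, 13, 18]
  [12] addr=0x5a blk=5 s=1: L1-HIT | VC [21, 29, 13, 18]
  [13] addr=0x12a blk=18 s=2: VC-HIT | VC [21, 29, 13, 30]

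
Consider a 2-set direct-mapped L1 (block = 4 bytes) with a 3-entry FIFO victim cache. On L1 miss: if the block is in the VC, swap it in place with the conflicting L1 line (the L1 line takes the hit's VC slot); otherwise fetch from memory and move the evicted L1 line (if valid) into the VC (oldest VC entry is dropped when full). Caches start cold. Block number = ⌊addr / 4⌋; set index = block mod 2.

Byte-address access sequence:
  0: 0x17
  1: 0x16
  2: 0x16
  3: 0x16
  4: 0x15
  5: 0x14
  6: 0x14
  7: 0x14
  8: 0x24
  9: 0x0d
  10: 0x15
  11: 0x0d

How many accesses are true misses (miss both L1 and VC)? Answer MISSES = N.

MISSES = 3

  [0] addr=0x17 blk=5 s=1: MISS | VC []
  [1] addr=0x16 blk=5 s=1: L1-HIT | VC []
  [2] addr=0x16 blk=5 s=1: L1-HIT | VC []
  [3] addr=0x16 blk=5 s=1: L1-HIT | VC []
  [4] addr=0x15 blk=5 s=1: L1-HIT | VC []
  [5] addr=0x14 blk=5 s=1: L1-HIT | VC []
  [6] addr=0x14 blk=5 s=1: L1-HIT | VC []
  [7] addr=0x14 blk=5 s=1: L1-HIT | VC []
  [8] addr=0x24 blk=9 s=1: MISS | VC [5]
  [9] addr=0xd blk=3 s=1: MISS | VC [5, 9]
  [10] addr=0x15 blk=5 s=1: VC-HIT | VC [3, 9]
  [11] addr=0xd blk=3 s=1: VC-HIT | VC [5, 9]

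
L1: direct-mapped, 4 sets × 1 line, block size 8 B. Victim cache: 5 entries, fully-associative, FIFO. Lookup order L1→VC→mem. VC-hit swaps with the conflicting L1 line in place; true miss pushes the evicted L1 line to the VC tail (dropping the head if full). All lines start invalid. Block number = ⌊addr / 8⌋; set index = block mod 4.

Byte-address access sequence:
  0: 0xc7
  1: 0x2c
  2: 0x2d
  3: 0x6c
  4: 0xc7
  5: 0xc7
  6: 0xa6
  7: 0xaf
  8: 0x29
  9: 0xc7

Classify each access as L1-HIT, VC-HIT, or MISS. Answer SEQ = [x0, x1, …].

SEQ = [MISS, MISS, L1-HIT, MISS, L1-HIT, L1-HIT, MISS, MISS, VC-HIT, VC-HIT]

  [0] addr=0xc7 blk=24 s=0: MISS | VC []
  [1] addr=0x2c blk=5 s=1: MISS | VC []
  [2] addr=0x2d blk=5 s=1: L1-HIT | VC []
  [3] addr=0x6c blk=13 s=1: MISS | VC [5]
  [4] addr=0xc7 blk=24 s=0: L1-HIT | VC [5]
  [5] addr=0xc7 blk=24 s=0: L1-HIT | VC [5]
  [6] addr=0xa6 blk=20 s=0: MISS | VC [5, 24]
  [7] addr=0xaf blk=21 s=1: MISS | VC [5, 24, 13]
  [8] addr=0x29 blk=5 s=1: VC-HIT | VC [21, 24, 13]
  [9] addr=0xc7 blk=24 s=0: VC-HIT | VC [21, 20, 13]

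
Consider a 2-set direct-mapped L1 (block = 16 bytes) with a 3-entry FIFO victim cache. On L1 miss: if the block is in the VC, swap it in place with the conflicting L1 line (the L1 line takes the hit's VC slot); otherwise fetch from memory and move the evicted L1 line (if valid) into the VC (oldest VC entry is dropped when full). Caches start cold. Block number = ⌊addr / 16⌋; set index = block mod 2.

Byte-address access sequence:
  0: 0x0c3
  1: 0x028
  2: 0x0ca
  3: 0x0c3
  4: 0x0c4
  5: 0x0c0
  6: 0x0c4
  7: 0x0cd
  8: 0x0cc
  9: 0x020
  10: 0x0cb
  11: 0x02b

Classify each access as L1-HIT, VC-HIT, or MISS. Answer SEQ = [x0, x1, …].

SEQ = [MISS, MISS, VC-HIT, L1-HIT, L1-HIT, L1-HIT, L1-HIT, L1-HIT, L1-HIT, VC-HIT, VC-HIT, VC-HIT]

  [0] addr=0xc3 blk=12 s=0: MISS | VC []
  [1] addr=0x28 blk=2 s=0: MISS | VC [12]
  [2] addr=0xca blk=12 s=0: VC-HIT | VC [2]
  [3] addr=0xc3 blk=12 s=0: L1-HIT | VC [2]
  [4] addr=0xc4 blk=12 s=0: L1-HIT | VC [2]
  [5] addr=0xc0 blk=12 s=0: L1-HIT | VC [2]
  [6] addr=0xc4 blk=12 s=0: L1-HIT | VC [2]
  [7] addr=0xcd blk=12 s=0: L1-HIT | VC [2]
  [8] addr=0xcc blk=12 s=0: L1-HIT | VC [2]
  [9] addr=0x20 blk=2 s=0: VC-HIT | VC [12]
  [10] addr=0xcb blk=12 s=0: VC-HIT | VC [2]
  [11] addr=0x2b blk=2 s=0: VC-HIT | VC [12]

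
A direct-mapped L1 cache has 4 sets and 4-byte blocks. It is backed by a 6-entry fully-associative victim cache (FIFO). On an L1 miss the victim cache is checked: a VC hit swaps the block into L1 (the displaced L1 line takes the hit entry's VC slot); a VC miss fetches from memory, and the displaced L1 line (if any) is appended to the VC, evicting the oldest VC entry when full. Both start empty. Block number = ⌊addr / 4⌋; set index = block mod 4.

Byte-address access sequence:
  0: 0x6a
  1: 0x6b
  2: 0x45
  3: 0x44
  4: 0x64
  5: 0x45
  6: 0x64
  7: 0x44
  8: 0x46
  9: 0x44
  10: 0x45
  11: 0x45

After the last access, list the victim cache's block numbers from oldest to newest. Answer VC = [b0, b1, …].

  [0] addr=0x6a blk=26 s=2: MISS | VC []
  [1] addr=0x6b blk=26 s=2: L1-HIT | VC []
  [2] addr=0x45 blk=17 s=1: MISS | VC []
  [3] addr=0x44 blk=17 s=1: L1-HIT | VC []
  [4] addr=0x64 blk=25 s=1: MISS | VC [17]
  [5] addr=0x45 blk=17 s=1: VC-HIT | VC [25]
  [6] addr=0x64 blk=25 s=1: VC-HIT | VC [17]
  [7] addr=0x44 blk=17 s=1: VC-HIT | VC [25]
  [8] addr=0x46 blk=17 s=1: L1-HIT | VC [25]
  [9] addr=0x44 blk=17 s=1: L1-HIT | VC [25]
  [10] addr=0x45 blk=17 s=1: L1-HIT | VC [25]
  [11] addr=0x45 blk=17 s=1: L1-HIT | VC [25]

VC = [25]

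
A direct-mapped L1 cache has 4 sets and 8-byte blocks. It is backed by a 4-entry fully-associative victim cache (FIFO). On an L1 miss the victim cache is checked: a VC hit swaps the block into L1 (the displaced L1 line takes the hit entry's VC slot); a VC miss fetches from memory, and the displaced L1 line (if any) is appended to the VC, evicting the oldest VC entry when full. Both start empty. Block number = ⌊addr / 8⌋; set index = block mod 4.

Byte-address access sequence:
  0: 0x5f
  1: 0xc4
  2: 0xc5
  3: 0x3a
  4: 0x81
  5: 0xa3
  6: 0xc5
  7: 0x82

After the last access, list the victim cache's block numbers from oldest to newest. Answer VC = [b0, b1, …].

#0 0x5f→b11/s3 MISS; vc=[]
#1 0xc4→b24/s0 MISS; vc=[]
#2 0xc5→b24/s0 L1-HIT; vc=[]
#3 0x3a→b7/s3 MISS; vc=[11]
#4 0x81→b16/s0 MISS; vc=[11,24]
#5 0xa3→b20/s0 MISS; vc=[11,24,16]
#6 0xc5→b24/s0 VC-HIT; vc=[11,20,16]
#7 0x82→b16/s0 VC-HIT; vc=[11,20,24]

VC = [11, 20, 24]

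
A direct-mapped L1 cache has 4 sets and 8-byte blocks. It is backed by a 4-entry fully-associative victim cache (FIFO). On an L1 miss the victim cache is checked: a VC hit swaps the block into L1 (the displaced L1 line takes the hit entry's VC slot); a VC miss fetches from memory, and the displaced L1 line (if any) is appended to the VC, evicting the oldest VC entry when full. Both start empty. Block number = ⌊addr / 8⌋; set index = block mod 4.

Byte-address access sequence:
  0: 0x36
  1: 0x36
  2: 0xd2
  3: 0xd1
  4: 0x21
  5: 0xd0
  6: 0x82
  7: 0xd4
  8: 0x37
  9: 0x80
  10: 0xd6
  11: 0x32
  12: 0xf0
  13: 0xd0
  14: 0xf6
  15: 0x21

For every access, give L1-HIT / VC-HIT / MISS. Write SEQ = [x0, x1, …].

SEQ = [MISS, L1-HIT, MISS, L1-HIT, MISS, L1-HIT, MISS, L1-HIT, VC-HIT, L1-HIT, VC-HIT, VC-HIT, MISS, VC-HIT, VC-HIT, VC-HIT]

#0 0x36→b6/s2 MISS; vc=[]
#1 0x36→b6/s2 L1-HIT; vc=[]
#2 0xd2→b26/s2 MISS; vc=[6]
#3 0xd1→b26/s2 L1-HIT; vc=[6]
#4 0x21→b4/s0 MISS; vc=[6]
#5 0xd0→b26/s2 L1-HIT; vc=[6]
#6 0x82→b16/s0 MISS; vc=[6,4]
#7 0xd4→b26/s2 L1-HIT; vc=[6,4]
#8 0x37→b6/s2 VC-HIT; vc=[26,4]
#9 0x80→b16/s0 L1-HIT; vc=[26,4]
#10 0xd6→b26/s2 VC-HIT; vc=[6,4]
#11 0x32→b6/s2 VC-HIT; vc=[26,4]
#12 0xf0→b30/s2 MISS; vc=[26,4,6]
#13 0xd0→b26/s2 VC-HIT; vc=[30,4,6]
#14 0xf6→b30/s2 VC-HIT; vc=[26,4,6]
#15 0x21→b4/s0 VC-HIT; vc=[26,16,6]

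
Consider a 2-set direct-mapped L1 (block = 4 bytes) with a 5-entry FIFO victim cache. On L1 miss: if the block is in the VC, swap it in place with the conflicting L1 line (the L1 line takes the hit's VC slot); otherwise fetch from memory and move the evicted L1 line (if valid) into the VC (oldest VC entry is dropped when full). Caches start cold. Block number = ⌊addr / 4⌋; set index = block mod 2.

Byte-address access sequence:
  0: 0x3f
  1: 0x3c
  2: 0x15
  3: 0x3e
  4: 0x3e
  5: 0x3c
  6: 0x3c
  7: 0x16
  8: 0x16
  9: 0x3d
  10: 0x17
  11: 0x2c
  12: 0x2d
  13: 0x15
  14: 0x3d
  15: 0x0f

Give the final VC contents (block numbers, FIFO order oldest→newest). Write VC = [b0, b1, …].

VC = [5, 11, 15]

  [0] addr=0x3f blk=15 s=1: MISS | VC []
  [1] addr=0x3c blk=15 s=1: L1-HIT | VC []
  [2] addr=0x15 blk=5 s=1: MISS | VC [15]
  [3] addr=0x3e blk=15 s=1: VC-HIT | VC [5]
  [4] addr=0x3e blk=15 s=1: L1-HIT | VC [5]
  [5] addr=0x3c blk=15 s=1: L1-HIT | VC [5]
  [6] addr=0x3c blk=15 s=1: L1-HIT | VC [5]
  [7] addr=0x16 blk=5 s=1: VC-HIT | VC [15]
  [8] addr=0x16 blk=5 s=1: L1-HIT | VC [15]
  [9] addr=0x3d blk=15 s=1: VC-HIT | VC [5]
  [10] addr=0x17 blk=5 s=1: VC-HIT | VC [15]
  [11] addr=0x2c blk=11 s=1: MISS | VC [15, 5]
  [12] addr=0x2d blk=11 s=1: L1-HIT | VC [15, 5]
  [13] addr=0x15 blk=5 s=1: VC-HIT | VC [15, 11]
  [14] addr=0x3d blk=15 s=1: VC-HIT | VC [5, 11]
  [15] addr=0xf blk=3 s=1: MISS | VC [5, 11, 15]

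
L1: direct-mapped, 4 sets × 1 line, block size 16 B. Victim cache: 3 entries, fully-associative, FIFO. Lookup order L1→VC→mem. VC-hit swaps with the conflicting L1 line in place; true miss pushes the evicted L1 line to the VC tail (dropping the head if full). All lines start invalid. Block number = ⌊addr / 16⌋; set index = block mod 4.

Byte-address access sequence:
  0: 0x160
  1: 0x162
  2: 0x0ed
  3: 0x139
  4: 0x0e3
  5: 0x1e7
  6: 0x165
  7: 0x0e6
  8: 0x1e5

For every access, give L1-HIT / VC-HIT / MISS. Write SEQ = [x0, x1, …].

SEQ = [MISS, L1-HIT, MISS, MISS, L1-HIT, MISS, VC-HIT, VC-HIT, VC-HIT]

  [0] addr=0x160 blk=22 s=2: MISS | VC []
  [1] addr=0x162 blk=22 s=2: L1-HIT | VC []
  [2] addr=0xed blk=14 s=2: MISS | VC [22]
  [3] addr=0x139 blk=19 s=3: MISS | VC [22]
  [4] addr=0xe3 blk=14 s=2: L1-HIT | VC [22]
  [5] addr=0x1e7 blk=30 s=2: MISS | VC [22, 14]
  [6] addr=0x165 blk=22 s=2: VC-HIT | VC [30, 14]
  [7] addr=0xe6 blk=14 s=2: VC-HIT | VC [30, 22]
  [8] addr=0x1e5 blk=30 s=2: VC-HIT | VC [14, 22]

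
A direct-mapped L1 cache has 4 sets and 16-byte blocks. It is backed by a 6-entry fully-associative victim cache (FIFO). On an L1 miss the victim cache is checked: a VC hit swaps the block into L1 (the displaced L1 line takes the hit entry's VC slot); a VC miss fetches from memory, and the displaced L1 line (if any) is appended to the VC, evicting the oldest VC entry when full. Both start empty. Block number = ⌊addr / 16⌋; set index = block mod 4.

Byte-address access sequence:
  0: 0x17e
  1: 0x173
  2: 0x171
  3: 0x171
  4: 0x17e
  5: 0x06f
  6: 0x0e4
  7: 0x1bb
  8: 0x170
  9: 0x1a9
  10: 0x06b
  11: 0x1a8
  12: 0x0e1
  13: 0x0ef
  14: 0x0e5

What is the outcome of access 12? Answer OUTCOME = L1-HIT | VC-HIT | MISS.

#0 0x17e→b23/s3 MISS; vc=[]
#1 0x173→b23/s3 L1-HIT; vc=[]
#2 0x171→b23/s3 L1-HIT; vc=[]
#3 0x171→b23/s3 L1-HIT; vc=[]
#4 0x17e→b23/s3 L1-HIT; vc=[]
#5 0x6f→b6/s2 MISS; vc=[]
#6 0xe4→b14/s2 MISS; vc=[6]
#7 0x1bb→b27/s3 MISS; vc=[6,23]
#8 0x170→b23/s3 VC-HIT; vc=[6,27]
#9 0x1a9→b26/s2 MISS; vc=[6,27,14]
#10 0x6b→b6/s2 VC-HIT; vc=[26,27,14]
#11 0x1a8→b26/s2 VC-HIT; vc=[6,27,14]
#12 0xe1→b14/s2 VC-HIT; vc=[6,27,26]
#13 0xef→b14/s2 L1-HIT; vc=[6,27,26]
#14 0xe5→b14/s2 L1-HIT; vc=[6,27,26]

OUTCOME = VC-HIT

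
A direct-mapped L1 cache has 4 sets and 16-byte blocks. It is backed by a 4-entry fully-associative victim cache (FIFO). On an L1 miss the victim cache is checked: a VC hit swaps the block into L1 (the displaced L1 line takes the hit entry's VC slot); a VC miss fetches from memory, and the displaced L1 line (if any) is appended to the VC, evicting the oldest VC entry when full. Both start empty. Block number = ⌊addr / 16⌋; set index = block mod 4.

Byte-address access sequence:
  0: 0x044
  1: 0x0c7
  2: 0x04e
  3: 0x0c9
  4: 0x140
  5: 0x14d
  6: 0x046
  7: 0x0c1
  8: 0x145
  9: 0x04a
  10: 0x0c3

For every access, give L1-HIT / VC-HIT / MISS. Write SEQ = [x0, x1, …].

SEQ = [MISS, MISS, VC-HIT, VC-HIT, MISS, L1-HIT, VC-HIT, VC-HIT, VC-HIT, VC-HIT, VC-HIT]

0: 0x44 (blk 4, set 0) → MISS  vc=[]
1: 0xc7 (blk 12, set 0) → MISS  vc=[4]
2: 0x4e (blk 4, set 0) → VC-HIT  vc=[12]
3: 0xc9 (blk 12, set 0) → VC-HIT  vc=[4]
4: 0x140 (blk 20, set 0) → MISS  vc=[4, 12]
5: 0x14d (blk 20, set 0) → L1-HIT  vc=[4, 12]
6: 0x46 (blk 4, set 0) → VC-HIT  vc=[20, 12]
7: 0xc1 (blk 12, set 0) → VC-HIT  vc=[20, 4]
8: 0x145 (blk 20, set 0) → VC-HIT  vc=[12, 4]
9: 0x4a (blk 4, set 0) → VC-HIT  vc=[12, 20]
10: 0xc3 (blk 12, set 0) → VC-HIT  vc=[4, 20]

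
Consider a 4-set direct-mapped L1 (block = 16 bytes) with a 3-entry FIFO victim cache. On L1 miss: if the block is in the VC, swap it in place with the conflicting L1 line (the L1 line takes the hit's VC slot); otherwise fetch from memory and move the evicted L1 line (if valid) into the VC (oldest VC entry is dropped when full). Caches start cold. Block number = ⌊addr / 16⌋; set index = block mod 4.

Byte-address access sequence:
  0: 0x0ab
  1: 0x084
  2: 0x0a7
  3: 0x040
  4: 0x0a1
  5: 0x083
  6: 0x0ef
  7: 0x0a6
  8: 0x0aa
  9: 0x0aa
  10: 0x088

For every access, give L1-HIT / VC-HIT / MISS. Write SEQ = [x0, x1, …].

0: 0xab (blk 10, set 2) → MISS  vc=[]
1: 0x84 (blk 8, set 0) → MISS  vc=[]
2: 0xa7 (blk 10, set 2) → L1-HIT  vc=[]
3: 0x40 (blk 4, set 0) → MISS  vc=[8]
4: 0xa1 (blk 10, set 2) → L1-HIT  vc=[8]
5: 0x83 (blk 8, set 0) → VC-HIT  vc=[4]
6: 0xef (blk 14, set 2) → MISS  vc=[4, 10]
7: 0xa6 (blk 10, set 2) → VC-HIT  vc=[4, 14]
8: 0xaa (blk 10, set 2) → L1-HIT  vc=[4, 14]
9: 0xaa (blk 10, set 2) → L1-HIT  vc=[4, 14]
10: 0x88 (blk 8, set 0) → L1-HIT  vc=[4, 14]

SEQ = [MISS, MISS, L1-HIT, MISS, L1-HIT, VC-HIT, MISS, VC-HIT, L1-HIT, L1-HIT, L1-HIT]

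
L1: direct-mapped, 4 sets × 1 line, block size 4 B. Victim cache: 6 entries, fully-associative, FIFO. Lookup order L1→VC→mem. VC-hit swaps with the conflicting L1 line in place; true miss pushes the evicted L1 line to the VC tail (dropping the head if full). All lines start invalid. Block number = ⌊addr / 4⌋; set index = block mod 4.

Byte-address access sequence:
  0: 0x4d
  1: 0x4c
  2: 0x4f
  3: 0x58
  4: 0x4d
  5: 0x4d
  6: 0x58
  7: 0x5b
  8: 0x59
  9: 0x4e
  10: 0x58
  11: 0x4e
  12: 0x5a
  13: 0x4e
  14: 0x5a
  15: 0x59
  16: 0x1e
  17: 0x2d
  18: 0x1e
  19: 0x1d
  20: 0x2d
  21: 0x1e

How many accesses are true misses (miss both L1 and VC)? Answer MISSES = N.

MISSES = 4

  [0] addr=0x4d blk=19 s=3: MISS | VC []
  [1] addr=0x4c blk=19 s=3: L1-HIT | VC []
  [2] addr=0x4f blk=19 s=3: L1-HIT | VC []
  [3] addr=0x58 blk=22 s=2: MISS | VC []
  [4] addr=0x4d blk=19 s=3: L1-HIT | VC []
  [5] addr=0x4d blk=19 s=3: L1-HIT | VC []
  [6] addr=0x58 blk=22 s=2: L1-HIT | VC []
  [7] addr=0x5b blk=22 s=2: L1-HIT | VC []
  [8] addr=0x59 blk=22 s=2: L1-HIT | VC []
  [9] addr=0x4e blk=19 s=3: L1-HIT | VC []
  [10] addr=0x58 blk=22 s=2: L1-HIT | VC []
  [11] addr=0x4e blk=19 s=3: L1-HIT | VC []
  [12] addr=0x5a blk=22 s=2: L1-HIT | VC []
  [13] addr=0x4e blk=19 s=3: L1-HIT | VC []
  [14] addr=0x5a blk=22 s=2: L1-HIT | VC []
  [15] addr=0x59 blk=22 s=2: L1-HIT | VC []
  [16] addr=0x1e blk=7 s=3: MISS | VC [19]
  [17] addr=0x2d blk=11 s=3: MISS | VC [19, 7]
  [18] addr=0x1e blk=7 s=3: VC-HIT | VC [19, 11]
  [19] addr=0x1d blk=7 s=3: L1-HIT | VC [19, 11]
  [20] addr=0x2d blk=11 s=3: VC-HIT | VC [19, 7]
  [21] addr=0x1e blk=7 s=3: VC-HIT | VC [19, 11]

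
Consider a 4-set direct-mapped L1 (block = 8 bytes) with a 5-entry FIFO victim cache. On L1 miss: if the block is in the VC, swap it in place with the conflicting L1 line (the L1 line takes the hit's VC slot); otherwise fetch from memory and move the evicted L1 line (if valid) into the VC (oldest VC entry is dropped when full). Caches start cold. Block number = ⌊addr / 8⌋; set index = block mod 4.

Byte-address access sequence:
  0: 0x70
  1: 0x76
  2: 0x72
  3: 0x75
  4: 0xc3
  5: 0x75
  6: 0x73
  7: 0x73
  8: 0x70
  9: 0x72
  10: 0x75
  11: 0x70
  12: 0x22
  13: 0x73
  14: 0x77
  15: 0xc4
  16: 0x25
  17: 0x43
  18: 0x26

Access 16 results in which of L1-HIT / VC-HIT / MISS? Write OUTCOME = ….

#0 0x70→b14/s2 MISS; vc=[]
#1 0x76→b14/s2 L1-HIT; vc=[]
#2 0x72→b14/s2 L1-HIT; vc=[]
#3 0x75→b14/s2 L1-HIT; vc=[]
#4 0xc3→b24/s0 MISS; vc=[]
#5 0x75→b14/s2 L1-HIT; vc=[]
#6 0x73→b14/s2 L1-HIT; vc=[]
#7 0x73→b14/s2 L1-HIT; vc=[]
#8 0x70→b14/s2 L1-HIT; vc=[]
#9 0x72→b14/s2 L1-HIT; vc=[]
#10 0x75→b14/s2 L1-HIT; vc=[]
#11 0x70→b14/s2 L1-HIT; vc=[]
#12 0x22→b4/s0 MISS; vc=[24]
#13 0x73→b14/s2 L1-HIT; vc=[24]
#14 0x77→b14/s2 L1-HIT; vc=[24]
#15 0xc4→b24/s0 VC-HIT; vc=[4]
#16 0x25→b4/s0 VC-HIT; vc=[24]
#17 0x43→b8/s0 MISS; vc=[24,4]
#18 0x26→b4/s0 VC-HIT; vc=[24,8]

OUTCOME = VC-HIT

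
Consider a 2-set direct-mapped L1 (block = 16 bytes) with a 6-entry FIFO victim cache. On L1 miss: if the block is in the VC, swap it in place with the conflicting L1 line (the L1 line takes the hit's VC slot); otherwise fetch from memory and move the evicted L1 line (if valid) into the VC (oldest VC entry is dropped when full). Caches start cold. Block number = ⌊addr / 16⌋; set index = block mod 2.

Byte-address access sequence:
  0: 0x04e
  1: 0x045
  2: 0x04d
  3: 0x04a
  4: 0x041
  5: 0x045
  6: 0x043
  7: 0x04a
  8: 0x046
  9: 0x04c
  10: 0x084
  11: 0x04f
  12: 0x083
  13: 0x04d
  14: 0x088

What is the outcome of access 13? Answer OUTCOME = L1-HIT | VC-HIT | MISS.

OUTCOME = VC-HIT

  [0] addr=0x4e blk=4 s=0: MISS | VC []
  [1] addr=0x45 blk=4 s=0: L1-HIT | VC []
  [2] addr=0x4d blk=4 s=0: L1-HIT | VC []
  [3] addr=0x4a blk=4 s=0: L1-HIT | VC []
  [4] addr=0x41 blk=4 s=0: L1-HIT | VC []
  [5] addr=0x45 blk=4 s=0: L1-HIT | VC []
  [6] addr=0x43 blk=4 s=0: L1-HIT | VC []
  [7] addr=0x4a blk=4 s=0: L1-HIT | VC []
  [8] addr=0x46 blk=4 s=0: L1-HIT | VC []
  [9] addr=0x4c blk=4 s=0: L1-HIT | VC []
  [10] addr=0x84 blk=8 s=0: MISS | VC [4]
  [11] addr=0x4f blk=4 s=0: VC-HIT | VC [8]
  [12] addr=0x83 blk=8 s=0: VC-HIT | VC [4]
  [13] addr=0x4d blk=4 s=0: VC-HIT | VC [8]
  [14] addr=0x88 blk=8 s=0: VC-HIT | VC [4]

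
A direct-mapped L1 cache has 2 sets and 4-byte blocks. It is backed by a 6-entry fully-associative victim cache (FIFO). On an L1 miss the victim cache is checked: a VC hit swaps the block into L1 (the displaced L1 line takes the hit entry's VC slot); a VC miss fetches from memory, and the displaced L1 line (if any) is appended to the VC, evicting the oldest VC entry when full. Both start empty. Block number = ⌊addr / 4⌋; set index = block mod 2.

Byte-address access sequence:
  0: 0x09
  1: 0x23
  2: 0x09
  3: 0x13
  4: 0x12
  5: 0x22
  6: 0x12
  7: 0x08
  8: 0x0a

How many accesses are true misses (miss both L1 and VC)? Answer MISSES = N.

0: 0x9 (blk 2, set 0) → MISS  vc=[]
1: 0x23 (blk 8, set 0) → MISS  vc=[2]
2: 0x9 (blk 2, set 0) → VC-HIT  vc=[8]
3: 0x13 (blk 4, set 0) → MISS  vc=[8, 2]
4: 0x12 (blk 4, set 0) → L1-HIT  vc=[8, 2]
5: 0x22 (blk 8, set 0) → VC-HIT  vc=[4, 2]
6: 0x12 (blk 4, set 0) → VC-HIT  vc=[8, 2]
7: 0x8 (blk 2, set 0) → VC-HIT  vc=[8, 4]
8: 0xa (blk 2, set 0) → L1-HIT  vc=[8, 4]

MISSES = 3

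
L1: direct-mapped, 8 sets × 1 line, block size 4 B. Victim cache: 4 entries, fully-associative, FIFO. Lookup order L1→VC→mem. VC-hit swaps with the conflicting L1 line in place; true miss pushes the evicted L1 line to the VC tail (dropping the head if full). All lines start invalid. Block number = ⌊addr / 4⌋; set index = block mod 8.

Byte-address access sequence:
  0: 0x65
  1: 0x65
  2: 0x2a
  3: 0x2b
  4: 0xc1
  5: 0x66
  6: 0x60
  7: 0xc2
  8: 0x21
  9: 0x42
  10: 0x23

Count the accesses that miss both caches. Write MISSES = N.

#0 0x65→b25/s1 MISS; vc=[]
#1 0x65→b25/s1 L1-HIT; vc=[]
#2 0x2a→b10/s2 MISS; vc=[]
#3 0x2b→b10/s2 L1-HIT; vc=[]
#4 0xc1→b48/s0 MISS; vc=[]
#5 0x66→b25/s1 L1-HIT; vc=[]
#6 0x60→b24/s0 MISS; vc=[48]
#7 0xc2→b48/s0 VC-HIT; vc=[24]
#8 0x21→b8/s0 MISS; vc=[24,48]
#9 0x42→b16/s0 MISS; vc=[24,48,8]
#10 0x23→b8/s0 VC-HIT; vc=[24,48,16]

MISSES = 6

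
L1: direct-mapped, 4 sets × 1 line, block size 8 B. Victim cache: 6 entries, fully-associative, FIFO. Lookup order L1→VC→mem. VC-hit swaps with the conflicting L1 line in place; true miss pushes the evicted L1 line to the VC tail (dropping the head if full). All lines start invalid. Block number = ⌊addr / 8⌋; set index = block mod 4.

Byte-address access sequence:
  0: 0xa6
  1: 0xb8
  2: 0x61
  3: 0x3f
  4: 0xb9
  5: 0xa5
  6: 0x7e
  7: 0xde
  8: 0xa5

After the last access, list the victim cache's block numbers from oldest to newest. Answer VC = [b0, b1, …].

VC = [12, 7, 23, 15]

0: 0xa6 (blk 20, set 0) → MISS  vc=[]
1: 0xb8 (blk 23, set 3) → MISS  vc=[]
2: 0x61 (blk 12, set 0) → MISS  vc=[20]
3: 0x3f (blk 7, set 3) → MISS  vc=[20, 23]
4: 0xb9 (blk 23, set 3) → VC-HIT  vc=[20, 7]
5: 0xa5 (blk 20, set 0) → VC-HIT  vc=[12, 7]
6: 0x7e (blk 15, set 3) → MISS  vc=[12, 7, 23]
7: 0xde (blk 27, set 3) → MISS  vc=[12, 7, 23, 15]
8: 0xa5 (blk 20, set 0) → L1-HIT  vc=[12, 7, 23, 15]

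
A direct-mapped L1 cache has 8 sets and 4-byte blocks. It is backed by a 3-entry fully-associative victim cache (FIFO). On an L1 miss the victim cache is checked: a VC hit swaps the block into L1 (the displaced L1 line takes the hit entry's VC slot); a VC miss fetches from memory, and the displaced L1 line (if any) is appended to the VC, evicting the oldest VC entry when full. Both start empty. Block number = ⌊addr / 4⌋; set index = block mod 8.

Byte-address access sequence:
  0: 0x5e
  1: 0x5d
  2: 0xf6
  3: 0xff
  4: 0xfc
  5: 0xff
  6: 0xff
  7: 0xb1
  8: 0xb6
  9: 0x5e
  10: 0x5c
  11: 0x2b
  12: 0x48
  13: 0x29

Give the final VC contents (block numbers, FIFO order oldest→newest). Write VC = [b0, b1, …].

VC = [63, 61, 18]

0: 0x5e (blk 23, set 7) → MISS  vc=[]
1: 0x5d (blk 23, set 7) → L1-HIT  vc=[]
2: 0xf6 (blk 61, set 5) → MISS  vc=[]
3: 0xff (blk 63, set 7) → MISS  vc=[23]
4: 0xfc (blk 63, set 7) → L1-HIT  vc=[23]
5: 0xff (blk 63, set 7) → L1-HIT  vc=[23]
6: 0xff (blk 63, set 7) → L1-HIT  vc=[23]
7: 0xb1 (blk 44, set 4) → MISS  vc=[23]
8: 0xb6 (blk 45, set 5) → MISS  vc=[23, 61]
9: 0x5e (blk 23, set 7) → VC-HIT  vc=[63, 61]
10: 0x5c (blk 23, set 7) → L1-HIT  vc=[63, 61]
11: 0x2b (blk 10, set 2) → MISS  vc=[63, 61]
12: 0x48 (blk 18, set 2) → MISS  vc=[63, 61, 10]
13: 0x29 (blk 10, set 2) → VC-HIT  vc=[63, 61, 18]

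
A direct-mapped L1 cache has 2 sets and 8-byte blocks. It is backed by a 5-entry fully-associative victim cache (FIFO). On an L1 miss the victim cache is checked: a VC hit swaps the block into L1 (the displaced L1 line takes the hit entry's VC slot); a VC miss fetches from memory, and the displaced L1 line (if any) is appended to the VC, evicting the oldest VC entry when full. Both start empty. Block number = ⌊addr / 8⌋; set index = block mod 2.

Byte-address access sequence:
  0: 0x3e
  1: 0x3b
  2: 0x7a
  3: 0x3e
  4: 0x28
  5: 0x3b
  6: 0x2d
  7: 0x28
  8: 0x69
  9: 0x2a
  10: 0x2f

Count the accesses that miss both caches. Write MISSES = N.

MISSES = 4

#0 0x3e→b7/s1 MISS; vc=[]
#1 0x3b→b7/s1 L1-HIT; vc=[]
#2 0x7a→b15/s1 MISS; vc=[7]
#3 0x3e→b7/s1 VC-HIT; vc=[15]
#4 0x28→b5/s1 MISS; vc=[15,7]
#5 0x3b→b7/s1 VC-HIT; vc=[15,5]
#6 0x2d→b5/s1 VC-HIT; vc=[15,7]
#7 0x28→b5/s1 L1-HIT; vc=[15,7]
#8 0x69→b13/s1 MISS; vc=[15,7,5]
#9 0x2a→b5/s1 VC-HIT; vc=[15,7,13]
#10 0x2f→b5/s1 L1-HIT; vc=[15,7,13]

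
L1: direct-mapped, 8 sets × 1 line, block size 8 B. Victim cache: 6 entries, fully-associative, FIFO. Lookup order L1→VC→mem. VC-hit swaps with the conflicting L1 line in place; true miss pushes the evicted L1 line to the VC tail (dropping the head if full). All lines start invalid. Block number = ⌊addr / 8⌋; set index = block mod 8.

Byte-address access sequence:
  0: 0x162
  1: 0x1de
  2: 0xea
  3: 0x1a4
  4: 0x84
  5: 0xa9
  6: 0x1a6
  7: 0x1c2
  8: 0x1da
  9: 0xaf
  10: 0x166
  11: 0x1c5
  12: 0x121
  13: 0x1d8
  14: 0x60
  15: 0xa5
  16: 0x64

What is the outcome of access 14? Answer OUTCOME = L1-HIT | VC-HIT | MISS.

OUTCOME = MISS

#0 0x162→b44/s4 MISS; vc=[]
#1 0x1de→b59/s3 MISS; vc=[]
#2 0xea→b29/s5 MISS; vc=[]
#3 0x1a4→b52/s4 MISS; vc=[44]
#4 0x84→b16/s0 MISS; vc=[44]
#5 0xa9→b21/s5 MISS; vc=[44,29]
#6 0x1a6→b52/s4 L1-HIT; vc=[44,29]
#7 0x1c2→b56/s0 MISS; vc=[44,29,16]
#8 0x1da→b59/s3 L1-HIT; vc=[44,29,16]
#9 0xaf→b21/s5 L1-HIT; vc=[44,29,16]
#10 0x166→b44/s4 VC-HIT; vc=[52,29,16]
#11 0x1c5→b56/s0 L1-HIT; vc=[52,29,16]
#12 0x121→b36/s4 MISS; vc=[52,29,16,44]
#13 0x1d8→b59/s3 L1-HIT; vc=[52,29,16,44]
#14 0x60→b12/s4 MISS; vc=[52,29,16,44,36]
#15 0xa5→b20/s4 MISS; vc=[52,29,16,44,36,12]
#16 0x64→b12/s4 VC-HIT; vc=[52,29,16,44,36,20]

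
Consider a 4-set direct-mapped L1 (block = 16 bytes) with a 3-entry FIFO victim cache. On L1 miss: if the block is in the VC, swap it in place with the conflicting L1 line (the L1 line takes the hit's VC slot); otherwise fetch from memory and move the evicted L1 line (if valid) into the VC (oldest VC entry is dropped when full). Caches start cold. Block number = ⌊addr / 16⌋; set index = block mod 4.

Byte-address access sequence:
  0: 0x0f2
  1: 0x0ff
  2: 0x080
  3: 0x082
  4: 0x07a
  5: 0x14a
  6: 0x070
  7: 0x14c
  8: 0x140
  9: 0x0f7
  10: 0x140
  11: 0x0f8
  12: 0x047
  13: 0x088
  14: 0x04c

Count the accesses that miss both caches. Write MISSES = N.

0: 0xf2 (blk 15, set 3) → MISS  vc=[]
1: 0xff (blk 15, set 3) → L1-HIT  vc=[]
2: 0x80 (blk 8, set 0) → MISS  vc=[]
3: 0x82 (blk 8, set 0) → L1-HIT  vc=[]
4: 0x7a (blk 7, set 3) → MISS  vc=[15]
5: 0x14a (blk 20, set 0) → MISS  vc=[15, 8]
6: 0x70 (blk 7, set 3) → L1-HIT  vc=[15, 8]
7: 0x14c (blk 20, set 0) → L1-HIT  vc=[15, 8]
8: 0x140 (blk 20, set 0) → L1-HIT  vc=[15, 8]
9: 0xf7 (blk 15, set 3) → VC-HIT  vc=[7, 8]
10: 0x140 (blk 20, set 0) → L1-HIT  vc=[7, 8]
11: 0xf8 (blk 15, set 3) → L1-HIT  vc=[7, 8]
12: 0x47 (blk 4, set 0) → MISS  vc=[7, 8, 20]
13: 0x88 (blk 8, set 0) → VC-HIT  vc=[7, 4, 20]
14: 0x4c (blk 4, set 0) → VC-HIT  vc=[7, 8, 20]

MISSES = 5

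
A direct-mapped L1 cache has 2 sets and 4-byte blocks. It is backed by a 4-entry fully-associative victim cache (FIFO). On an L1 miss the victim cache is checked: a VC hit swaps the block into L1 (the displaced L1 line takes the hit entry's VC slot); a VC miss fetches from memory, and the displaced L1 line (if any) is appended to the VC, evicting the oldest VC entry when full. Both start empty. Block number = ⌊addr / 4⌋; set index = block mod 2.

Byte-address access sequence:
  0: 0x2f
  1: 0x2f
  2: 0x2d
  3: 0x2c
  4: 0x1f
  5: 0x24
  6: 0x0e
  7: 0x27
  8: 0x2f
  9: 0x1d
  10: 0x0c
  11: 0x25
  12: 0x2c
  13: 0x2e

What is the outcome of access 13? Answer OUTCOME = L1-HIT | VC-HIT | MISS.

OUTCOME = L1-HIT

0: 0x2f (blk 11, set 1) → MISS  vc=[]
1: 0x2f (blk 11, set 1) → L1-HIT  vc=[]
2: 0x2d (blk 11, set 1) → L1-HIT  vc=[]
3: 0x2c (blk 11, set 1) → L1-HIT  vc=[]
4: 0x1f (blk 7, set 1) → MISS  vc=[11]
5: 0x24 (blk 9, set 1) → MISS  vc=[11, 7]
6: 0xe (blk 3, set 1) → MISS  vc=[11, 7, 9]
7: 0x27 (blk 9, set 1) → VC-HIT  vc=[11, 7, 3]
8: 0x2f (blk 11, set 1) → VC-HIT  vc=[9, 7, 3]
9: 0x1d (blk 7, set 1) → VC-HIT  vc=[9, 11, 3]
10: 0xc (blk 3, set 1) → VC-HIT  vc=[9, 11, 7]
11: 0x25 (blk 9, set 1) → VC-HIT  vc=[3, 11, 7]
12: 0x2c (blk 11, set 1) → VC-HIT  vc=[3, 9, 7]
13: 0x2e (blk 11, set 1) → L1-HIT  vc=[3, 9, 7]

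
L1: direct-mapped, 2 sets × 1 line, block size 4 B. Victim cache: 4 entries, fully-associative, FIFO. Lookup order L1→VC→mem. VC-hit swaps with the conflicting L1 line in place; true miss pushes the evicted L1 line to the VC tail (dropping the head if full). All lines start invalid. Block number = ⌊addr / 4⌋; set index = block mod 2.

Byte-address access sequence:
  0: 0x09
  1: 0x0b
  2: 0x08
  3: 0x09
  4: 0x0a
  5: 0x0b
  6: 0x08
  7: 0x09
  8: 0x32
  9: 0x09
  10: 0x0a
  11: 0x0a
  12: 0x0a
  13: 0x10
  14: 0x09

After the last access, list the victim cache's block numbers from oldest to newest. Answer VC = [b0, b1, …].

VC = [12, 4]

  [0] addr=0x9 blk=2 s=0: MISS | VC []
  [1] addr=0xb blk=2 s=0: L1-HIT | VC []
  [2] addr=0x8 blk=2 s=0: L1-HIT | VC []
  [3] addr=0x9 blk=2 s=0: L1-HIT | VC []
  [4] addr=0xa blk=2 s=0: L1-HIT | VC []
  [5] addr=0xb blk=2 s=0: L1-HIT | VC []
  [6] addr=0x8 blk=2 s=0: L1-HIT | VC []
  [7] addr=0x9 blk=2 s=0: L1-HIT | VC []
  [8] addr=0x32 blk=12 s=0: MISS | VC [2]
  [9] addr=0x9 blk=2 s=0: VC-HIT | VC [12]
  [10] addr=0xa blk=2 s=0: L1-HIT | VC [12]
  [11] addr=0xa blk=2 s=0: L1-HIT | VC [12]
  [12] addr=0xa blk=2 s=0: L1-HIT | VC [12]
  [13] addr=0x10 blk=4 s=0: MISS | VC [12, 2]
  [14] addr=0x9 blk=2 s=0: VC-HIT | VC [12, 4]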